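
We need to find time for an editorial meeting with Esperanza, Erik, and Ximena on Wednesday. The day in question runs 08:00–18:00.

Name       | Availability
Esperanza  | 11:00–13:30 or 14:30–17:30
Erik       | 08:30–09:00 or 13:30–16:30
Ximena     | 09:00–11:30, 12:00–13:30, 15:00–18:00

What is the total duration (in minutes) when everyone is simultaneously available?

Esperanza ∩ Erik: 14:30-16:30.
Esperanza ∩ Erik ∩ Ximena: 15:00-16:30.
Those are the intersection windows.
That's a single block of 90 minutes.

90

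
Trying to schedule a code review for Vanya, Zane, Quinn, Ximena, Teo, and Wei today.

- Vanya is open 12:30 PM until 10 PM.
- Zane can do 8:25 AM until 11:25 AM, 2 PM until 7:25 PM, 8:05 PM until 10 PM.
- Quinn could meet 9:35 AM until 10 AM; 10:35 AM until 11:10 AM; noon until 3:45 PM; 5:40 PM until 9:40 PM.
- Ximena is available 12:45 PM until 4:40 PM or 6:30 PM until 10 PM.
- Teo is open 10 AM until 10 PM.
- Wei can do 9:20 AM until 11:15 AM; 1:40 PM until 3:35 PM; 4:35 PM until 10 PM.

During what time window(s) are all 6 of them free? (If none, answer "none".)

14:00-15:35, 18:30-19:25, 20:05-21:40

Vanya ∩ Zane: 14:00-19:25, 20:05-22:00.
Vanya ∩ Zane ∩ Quinn: 14:00-15:45, 17:40-19:25, 20:05-21:40.
Vanya ∩ Zane ∩ Quinn ∩ Ximena: 14:00-15:45, 18:30-19:25, 20:05-21:40.
Vanya ∩ Zane ∩ Quinn ∩ Ximena ∩ Teo: 14:00-15:45, 18:30-19:25, 20:05-21:40.
Vanya ∩ Zane ∩ Quinn ∩ Ximena ∩ Teo ∩ Wei: 14:00-15:35, 18:30-19:25, 20:05-21:40.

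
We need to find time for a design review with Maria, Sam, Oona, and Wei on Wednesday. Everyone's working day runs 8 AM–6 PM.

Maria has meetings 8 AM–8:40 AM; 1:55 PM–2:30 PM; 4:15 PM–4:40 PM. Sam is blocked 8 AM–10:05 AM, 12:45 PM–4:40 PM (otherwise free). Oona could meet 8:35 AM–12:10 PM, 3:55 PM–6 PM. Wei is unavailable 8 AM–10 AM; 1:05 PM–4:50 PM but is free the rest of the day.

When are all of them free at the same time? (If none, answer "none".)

10:05-12:10, 16:50-18:00

Maria free: 08:40-13:55, 14:30-16:15, 16:40-18:00 (invert busy blocks within the working day).
Sam free: 10:05-12:45, 16:40-18:00 (invert busy blocks within the working day).
Oona free: 08:35-12:10, 15:55-18:00.
Wei free: 10:00-13:05, 16:50-18:00 (invert busy blocks within the working day).
Maria ∩ Sam: 10:05-12:45, 16:40-18:00.
Maria ∩ Sam ∩ Oona: 10:05-12:10, 16:40-18:00.
Maria ∩ Sam ∩ Oona ∩ Wei: 10:05-12:10, 16:50-18:00.
Those are the intersection windows.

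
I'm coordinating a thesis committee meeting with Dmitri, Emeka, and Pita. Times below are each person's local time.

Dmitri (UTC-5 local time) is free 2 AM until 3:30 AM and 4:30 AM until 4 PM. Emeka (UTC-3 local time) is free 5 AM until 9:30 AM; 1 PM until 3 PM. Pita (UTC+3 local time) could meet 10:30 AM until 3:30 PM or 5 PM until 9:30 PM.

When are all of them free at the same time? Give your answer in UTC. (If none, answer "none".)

Dmitri in UTC: 07:00-08:30, 09:30-21:00 (add 5h to convert from UTC-5).
Emeka in UTC: 08:00-12:30, 16:00-18:00 (add 3h to convert from UTC-3).
Pita in UTC: 07:30-12:30, 14:00-18:30 (subtract 3h to convert from UTC+3).
Dmitri ∩ Emeka: 08:00-08:30, 09:30-12:30, 16:00-18:00.
Dmitri ∩ Emeka ∩ Pita: 08:00-08:30, 09:30-12:30, 16:00-18:00.

08:00-08:30, 09:30-12:30, 16:00-18:00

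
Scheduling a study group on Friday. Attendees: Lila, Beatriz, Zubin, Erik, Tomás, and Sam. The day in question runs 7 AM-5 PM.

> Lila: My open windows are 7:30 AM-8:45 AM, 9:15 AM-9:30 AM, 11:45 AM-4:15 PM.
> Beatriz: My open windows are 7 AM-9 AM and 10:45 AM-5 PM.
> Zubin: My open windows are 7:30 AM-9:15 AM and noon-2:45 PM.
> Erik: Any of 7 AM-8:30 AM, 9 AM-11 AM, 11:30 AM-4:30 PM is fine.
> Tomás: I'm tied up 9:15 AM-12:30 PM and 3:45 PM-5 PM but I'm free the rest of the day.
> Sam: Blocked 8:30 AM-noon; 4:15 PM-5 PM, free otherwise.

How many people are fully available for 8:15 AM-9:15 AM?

2

Lila free: 07:30-08:45, 09:15-09:30, 11:45-16:15.
Beatriz free: 07:00-09:00, 10:45-17:00.
Zubin free: 07:30-09:15, 12:00-14:45.
Erik free: 07:00-08:30, 09:00-11:00, 11:30-16:30.
Tomás free: 07:00-09:15, 12:30-15:45 (invert busy blocks within the working day).
Sam free: 07:00-08:30, 12:00-16:15 (invert busy blocks within the working day).
Zubin and Tomás can make the full 08:15-09:15 slot — that's 2.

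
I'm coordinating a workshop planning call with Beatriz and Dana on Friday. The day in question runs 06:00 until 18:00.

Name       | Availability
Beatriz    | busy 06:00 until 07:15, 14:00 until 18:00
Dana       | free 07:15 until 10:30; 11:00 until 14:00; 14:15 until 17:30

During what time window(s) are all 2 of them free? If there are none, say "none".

Beatriz free: 07:15-14:00 (invert busy blocks within the working day).
Dana free: 07:15-10:30, 11:00-14:00, 14:15-17:30.
Beatriz ∩ Dana: 07:15-10:30, 11:00-14:00.
Those are the intersection windows.

07:15-10:30, 11:00-14:00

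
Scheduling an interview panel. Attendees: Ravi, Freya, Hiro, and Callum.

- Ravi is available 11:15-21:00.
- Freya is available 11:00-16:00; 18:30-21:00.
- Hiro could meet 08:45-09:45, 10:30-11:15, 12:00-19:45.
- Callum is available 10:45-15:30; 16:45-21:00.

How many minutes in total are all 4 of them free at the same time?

Ravi ∩ Freya: 11:15-16:00, 18:30-21:00.
Ravi ∩ Freya ∩ Hiro: 12:00-16:00, 18:30-19:45.
Ravi ∩ Freya ∩ Hiro ∩ Callum: 12:00-15:30, 18:30-19:45.
So the common availability across everyone is 12:00-15:30, 18:30-19:45.
Summing the common windows: 210 + 75 = 285 minutes.

285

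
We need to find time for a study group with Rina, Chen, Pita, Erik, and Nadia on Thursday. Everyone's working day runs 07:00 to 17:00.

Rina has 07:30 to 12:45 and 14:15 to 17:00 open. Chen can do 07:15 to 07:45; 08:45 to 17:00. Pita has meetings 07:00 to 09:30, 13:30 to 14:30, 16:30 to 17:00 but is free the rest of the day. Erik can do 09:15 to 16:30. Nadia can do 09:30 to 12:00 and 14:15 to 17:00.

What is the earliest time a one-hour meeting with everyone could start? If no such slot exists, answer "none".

Rina free: 07:30-12:45, 14:15-17:00.
Chen free: 07:15-07:45, 08:45-17:00.
Pita free: 09:30-13:30, 14:30-16:30 (invert busy blocks within the working day).
Erik free: 09:15-16:30.
Nadia free: 09:30-12:00, 14:15-17:00.
Rina ∩ Chen: 07:30-07:45, 08:45-12:45, 14:15-17:00.
Rina ∩ Chen ∩ Pita: 09:30-12:45, 14:30-16:30.
Rina ∩ Chen ∩ Pita ∩ Erik: 09:30-12:45, 14:30-16:30.
Rina ∩ Chen ∩ Pita ∩ Erik ∩ Nadia: 09:30-12:00, 14:30-16:30.
So the common availability across everyone is 09:30-12:00, 14:30-16:30.
The first common window of at least 60 minutes is 09:30-12:00, so the earliest start is 09:30.

09:30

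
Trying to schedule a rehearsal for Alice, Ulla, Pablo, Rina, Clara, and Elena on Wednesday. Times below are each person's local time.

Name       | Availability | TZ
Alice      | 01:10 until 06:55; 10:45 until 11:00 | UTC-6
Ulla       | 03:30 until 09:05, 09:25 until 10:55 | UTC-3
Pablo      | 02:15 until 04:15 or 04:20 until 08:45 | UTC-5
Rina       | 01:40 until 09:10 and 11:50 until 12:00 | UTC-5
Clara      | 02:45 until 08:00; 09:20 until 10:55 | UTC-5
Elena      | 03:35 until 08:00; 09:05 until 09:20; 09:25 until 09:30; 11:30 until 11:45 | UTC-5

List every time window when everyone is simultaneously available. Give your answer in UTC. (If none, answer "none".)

08:35-09:15, 09:20-12:05, 12:25-12:55

Alice in UTC: 07:10-12:55, 16:45-17:00 (add 6h to convert from UTC-6).
Ulla in UTC: 06:30-12:05, 12:25-13:55 (add 3h to convert from UTC-3).
Pablo in UTC: 07:15-09:15, 09:20-13:45 (add 5h to convert from UTC-5).
Rina in UTC: 06:40-14:10, 16:50-17:00 (add 5h to convert from UTC-5).
Clara in UTC: 07:45-13:00, 14:20-15:55 (add 5h to convert from UTC-5).
Elena in UTC: 08:35-13:00, 14:05-14:20, 14:25-14:30, 16:30-16:45 (add 5h to convert from UTC-5).
Alice ∩ Ulla: 07:10-12:05, 12:25-12:55.
Alice ∩ Ulla ∩ Pablo: 07:15-09:15, 09:20-12:05, 12:25-12:55.
Alice ∩ Ulla ∩ Pablo ∩ Rina: 07:15-09:15, 09:20-12:05, 12:25-12:55.
Alice ∩ Ulla ∩ Pablo ∩ Rina ∩ Clara: 07:45-09:15, 09:20-12:05, 12:25-12:55.
Alice ∩ Ulla ∩ Pablo ∩ Rina ∩ Clara ∩ Elena: 08:35-09:15, 09:20-12:05, 12:25-12:55.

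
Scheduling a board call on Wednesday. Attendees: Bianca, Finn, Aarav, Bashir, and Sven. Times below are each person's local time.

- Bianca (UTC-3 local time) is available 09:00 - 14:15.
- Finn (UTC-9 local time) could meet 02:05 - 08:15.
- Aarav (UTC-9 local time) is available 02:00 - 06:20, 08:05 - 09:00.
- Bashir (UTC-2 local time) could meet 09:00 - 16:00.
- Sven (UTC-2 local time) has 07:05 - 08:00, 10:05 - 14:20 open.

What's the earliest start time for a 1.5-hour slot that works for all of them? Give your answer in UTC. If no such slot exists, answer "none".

Bianca in UTC: 12:00-17:15 (add 3h to convert from UTC-3).
Finn in UTC: 11:05-17:15 (add 9h to convert from UTC-9).
Aarav in UTC: 11:00-15:20, 17:05-18:00 (add 9h to convert from UTC-9).
Bashir in UTC: 11:00-18:00 (add 2h to convert from UTC-2).
Sven in UTC: 09:05-10:00, 12:05-16:20 (add 2h to convert from UTC-2).
Bianca ∩ Finn: 12:00-17:15.
Bianca ∩ Finn ∩ Aarav: 12:00-15:20, 17:05-17:15.
Bianca ∩ Finn ∩ Aarav ∩ Bashir: 12:00-15:20, 17:05-17:15.
Bianca ∩ Finn ∩ Aarav ∩ Bashir ∩ Sven: 12:05-15:20.
The first common window of at least 90 minutes is 12:05-15:20, so the earliest start is 12:05.

12:05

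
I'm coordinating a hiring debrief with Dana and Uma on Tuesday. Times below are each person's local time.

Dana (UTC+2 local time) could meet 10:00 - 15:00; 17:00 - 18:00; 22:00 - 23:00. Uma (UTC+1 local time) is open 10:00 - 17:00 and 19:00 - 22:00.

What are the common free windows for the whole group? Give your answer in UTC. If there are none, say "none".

09:00-13:00, 15:00-16:00, 20:00-21:00

Dana in UTC: 08:00-13:00, 15:00-16:00, 20:00-21:00 (subtract 2h to convert from UTC+2).
Uma in UTC: 09:00-16:00, 18:00-21:00 (subtract 1h to convert from UTC+1).
Dana ∩ Uma: 09:00-13:00, 15:00-16:00, 20:00-21:00.
So the common availability across everyone is 09:00-13:00, 15:00-16:00, 20:00-21:00.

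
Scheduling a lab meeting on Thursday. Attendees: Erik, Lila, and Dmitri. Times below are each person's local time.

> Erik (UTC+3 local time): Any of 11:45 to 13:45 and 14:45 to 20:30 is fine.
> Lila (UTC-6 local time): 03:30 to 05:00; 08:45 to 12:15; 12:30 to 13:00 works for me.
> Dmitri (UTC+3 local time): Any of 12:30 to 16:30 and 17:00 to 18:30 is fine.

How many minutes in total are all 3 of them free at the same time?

Erik in UTC: 08:45-10:45, 11:45-17:30 (subtract 3h to convert from UTC+3).
Lila in UTC: 09:30-11:00, 14:45-18:15, 18:30-19:00 (add 6h to convert from UTC-6).
Dmitri in UTC: 09:30-13:30, 14:00-15:30 (subtract 3h to convert from UTC+3).
Erik ∩ Lila: 09:30-10:45, 14:45-17:30.
Erik ∩ Lila ∩ Dmitri: 09:30-10:45, 14:45-15:30.
Summing the common windows: 75 + 45 = 120 minutes.

120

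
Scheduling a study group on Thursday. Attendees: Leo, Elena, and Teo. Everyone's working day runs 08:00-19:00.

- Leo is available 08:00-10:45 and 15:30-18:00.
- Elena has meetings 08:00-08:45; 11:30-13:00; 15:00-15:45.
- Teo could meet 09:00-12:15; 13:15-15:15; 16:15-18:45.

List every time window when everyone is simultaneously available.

09:00-10:45, 16:15-18:00

Leo free: 08:00-10:45, 15:30-18:00.
Elena free: 08:45-11:30, 13:00-15:00, 15:45-19:00 (invert busy blocks within the working day).
Teo free: 09:00-12:15, 13:15-15:15, 16:15-18:45.
Leo ∩ Elena: 08:45-10:45, 15:45-18:00.
Leo ∩ Elena ∩ Teo: 09:00-10:45, 16:15-18:00.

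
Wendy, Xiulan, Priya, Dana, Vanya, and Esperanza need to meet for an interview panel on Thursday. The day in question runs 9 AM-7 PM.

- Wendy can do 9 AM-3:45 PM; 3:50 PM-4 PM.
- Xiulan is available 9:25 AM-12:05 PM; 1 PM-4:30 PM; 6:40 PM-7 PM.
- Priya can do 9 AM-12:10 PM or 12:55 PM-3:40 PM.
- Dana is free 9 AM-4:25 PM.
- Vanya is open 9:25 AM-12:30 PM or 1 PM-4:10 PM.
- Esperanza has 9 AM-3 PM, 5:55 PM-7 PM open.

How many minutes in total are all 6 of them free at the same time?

280

Wendy ∩ Xiulan: 09:25-12:05, 13:00-15:45, 15:50-16:00.
Wendy ∩ Xiulan ∩ Priya: 09:25-12:05, 13:00-15:40.
Wendy ∩ Xiulan ∩ Priya ∩ Dana: 09:25-12:05, 13:00-15:40.
Wendy ∩ Xiulan ∩ Priya ∩ Dana ∩ Vanya: 09:25-12:05, 13:00-15:40.
Wendy ∩ Xiulan ∩ Priya ∩ Dana ∩ Vanya ∩ Esperanza: 09:25-12:05, 13:00-15:00.
Summing the common windows: 160 + 120 = 280 minutes.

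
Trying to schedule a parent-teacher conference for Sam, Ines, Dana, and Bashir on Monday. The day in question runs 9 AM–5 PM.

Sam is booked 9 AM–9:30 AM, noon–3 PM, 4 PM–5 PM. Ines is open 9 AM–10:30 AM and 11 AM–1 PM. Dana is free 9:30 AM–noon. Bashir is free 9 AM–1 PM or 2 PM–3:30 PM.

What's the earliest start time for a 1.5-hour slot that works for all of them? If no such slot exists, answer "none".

none

Sam free: 09:30-12:00, 15:00-16:00 (invert busy blocks within the working day).
Ines free: 09:00-10:30, 11:00-13:00.
Dana free: 09:30-12:00.
Bashir free: 09:00-13:00, 14:00-15:30.
Sam ∩ Ines: 09:30-10:30, 11:00-12:00.
Sam ∩ Ines ∩ Dana: 09:30-10:30, 11:00-12:00.
Sam ∩ Ines ∩ Dana ∩ Bashir: 09:30-10:30, 11:00-12:00.
Those are the intersection windows.
No common window is at least 90 minutes long.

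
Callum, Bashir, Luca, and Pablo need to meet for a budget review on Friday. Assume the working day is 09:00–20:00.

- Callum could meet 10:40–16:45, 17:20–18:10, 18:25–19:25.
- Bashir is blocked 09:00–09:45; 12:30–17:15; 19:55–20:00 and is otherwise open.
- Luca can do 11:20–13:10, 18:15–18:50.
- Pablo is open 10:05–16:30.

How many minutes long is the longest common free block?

70

Callum free: 10:40-16:45, 17:20-18:10, 18:25-19:25.
Bashir free: 09:45-12:30, 17:15-19:55 (invert busy blocks within the working day).
Luca free: 11:20-13:10, 18:15-18:50.
Pablo free: 10:05-16:30.
Callum ∩ Bashir: 10:40-12:30, 17:20-18:10, 18:25-19:25.
Callum ∩ Bashir ∩ Luca: 11:20-12:30, 18:25-18:50.
Callum ∩ Bashir ∩ Luca ∩ Pablo: 11:20-12:30.
The longest is 11:20-12:30 at 70 minutes.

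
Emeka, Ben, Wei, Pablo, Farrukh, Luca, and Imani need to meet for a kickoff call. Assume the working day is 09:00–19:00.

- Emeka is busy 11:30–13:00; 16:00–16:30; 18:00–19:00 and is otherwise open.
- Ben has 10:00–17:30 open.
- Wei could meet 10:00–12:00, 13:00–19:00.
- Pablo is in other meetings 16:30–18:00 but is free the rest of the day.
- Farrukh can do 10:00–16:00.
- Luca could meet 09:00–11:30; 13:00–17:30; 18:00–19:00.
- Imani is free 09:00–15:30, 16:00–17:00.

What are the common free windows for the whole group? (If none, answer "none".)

Emeka free: 09:00-11:30, 13:00-16:00, 16:30-18:00 (invert busy blocks within the working day).
Ben free: 10:00-17:30.
Wei free: 10:00-12:00, 13:00-19:00.
Pablo free: 09:00-16:30, 18:00-19:00 (invert busy blocks within the working day).
Farrukh free: 10:00-16:00.
Luca free: 09:00-11:30, 13:00-17:30, 18:00-19:00.
Imani free: 09:00-15:30, 16:00-17:00.
Emeka ∩ Ben: 10:00-11:30, 13:00-16:00, 16:30-17:30.
Emeka ∩ Ben ∩ Wei: 10:00-11:30, 13:00-16:00, 16:30-17:30.
Emeka ∩ Ben ∩ Wei ∩ Pablo: 10:00-11:30, 13:00-16:00.
Emeka ∩ Ben ∩ Wei ∩ Pablo ∩ Farrukh: 10:00-11:30, 13:00-16:00.
Emeka ∩ Ben ∩ Wei ∩ Pablo ∩ Farrukh ∩ Luca: 10:00-11:30, 13:00-16:00.
Emeka ∩ Ben ∩ Wei ∩ Pablo ∩ Farrukh ∩ Luca ∩ Imani: 10:00-11:30, 13:00-15:30.
Those are the intersection windows.

10:00-11:30, 13:00-15:30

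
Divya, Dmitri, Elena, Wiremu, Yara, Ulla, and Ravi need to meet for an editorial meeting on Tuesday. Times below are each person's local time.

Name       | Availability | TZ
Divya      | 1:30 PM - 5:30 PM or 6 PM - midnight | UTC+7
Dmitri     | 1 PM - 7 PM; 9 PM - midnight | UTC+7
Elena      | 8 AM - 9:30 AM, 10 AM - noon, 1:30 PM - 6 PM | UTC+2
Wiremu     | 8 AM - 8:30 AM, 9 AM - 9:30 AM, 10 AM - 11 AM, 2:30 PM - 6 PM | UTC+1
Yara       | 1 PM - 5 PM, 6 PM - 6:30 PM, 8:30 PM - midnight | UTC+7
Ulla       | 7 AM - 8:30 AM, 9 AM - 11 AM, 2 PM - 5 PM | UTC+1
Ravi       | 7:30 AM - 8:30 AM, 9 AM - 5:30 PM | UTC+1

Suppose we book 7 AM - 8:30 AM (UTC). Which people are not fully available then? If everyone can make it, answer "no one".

Divya in UTC: 06:30-10:30, 11:00-17:00 (subtract 7h to convert from UTC+7).
Dmitri in UTC: 06:00-12:00, 14:00-17:00 (subtract 7h to convert from UTC+7).
Elena in UTC: 06:00-07:30, 08:00-10:00, 11:30-16:00 (subtract 2h to convert from UTC+2).
Wiremu in UTC: 07:00-07:30, 08:00-08:30, 09:00-10:00, 13:30-17:00 (subtract 1h to convert from UTC+1).
Yara in UTC: 06:00-10:00, 11:00-11:30, 13:30-17:00 (subtract 7h to convert from UTC+7).
Ulla in UTC: 06:00-07:30, 08:00-10:00, 13:00-16:00 (subtract 1h to convert from UTC+1).
Ravi in UTC: 06:30-07:30, 08:00-16:30 (subtract 1h to convert from UTC+1).
Divya: free for 07:00-08:30. Dmitri: free for 07:00-08:30. Elena: not fully free for 07:00-08:30. Wiremu: not fully free for 07:00-08:30. Yara: free for 07:00-08:30. Ulla: not fully free for 07:00-08:30. Ravi: not fully free for 07:00-08:30.

Elena, Ravi, Ulla, Wiremu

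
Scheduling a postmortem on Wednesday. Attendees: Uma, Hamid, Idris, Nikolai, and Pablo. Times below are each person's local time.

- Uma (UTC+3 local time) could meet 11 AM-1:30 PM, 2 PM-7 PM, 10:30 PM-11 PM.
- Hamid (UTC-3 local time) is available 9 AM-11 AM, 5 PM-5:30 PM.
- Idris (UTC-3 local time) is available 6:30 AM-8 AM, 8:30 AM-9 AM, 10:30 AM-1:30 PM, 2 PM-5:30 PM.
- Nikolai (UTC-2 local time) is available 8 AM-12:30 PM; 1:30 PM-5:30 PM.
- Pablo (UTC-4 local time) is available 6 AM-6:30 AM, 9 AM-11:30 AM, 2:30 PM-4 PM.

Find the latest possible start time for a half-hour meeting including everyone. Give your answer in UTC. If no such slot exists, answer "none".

Uma in UTC: 08:00-10:30, 11:00-16:00, 19:30-20:00 (subtract 3h to convert from UTC+3).
Hamid in UTC: 12:00-14:00, 20:00-20:30 (add 3h to convert from UTC-3).
Idris in UTC: 09:30-11:00, 11:30-12:00, 13:30-16:30, 17:00-20:30 (add 3h to convert from UTC-3).
Nikolai in UTC: 10:00-14:30, 15:30-19:30 (add 2h to convert from UTC-2).
Pablo in UTC: 10:00-10:30, 13:00-15:30, 18:30-20:00 (add 4h to convert from UTC-4).
Uma ∩ Hamid: 12:00-14:00.
Uma ∩ Hamid ∩ Idris: 13:30-14:00.
Uma ∩ Hamid ∩ Idris ∩ Nikolai: 13:30-14:00.
Uma ∩ Hamid ∩ Idris ∩ Nikolai ∩ Pablo: 13:30-14:00.
The last common window of at least 30 minutes is 13:30-14:00; a 30-minute meeting can start as late as 13:30 and still end by 14:00.

13:30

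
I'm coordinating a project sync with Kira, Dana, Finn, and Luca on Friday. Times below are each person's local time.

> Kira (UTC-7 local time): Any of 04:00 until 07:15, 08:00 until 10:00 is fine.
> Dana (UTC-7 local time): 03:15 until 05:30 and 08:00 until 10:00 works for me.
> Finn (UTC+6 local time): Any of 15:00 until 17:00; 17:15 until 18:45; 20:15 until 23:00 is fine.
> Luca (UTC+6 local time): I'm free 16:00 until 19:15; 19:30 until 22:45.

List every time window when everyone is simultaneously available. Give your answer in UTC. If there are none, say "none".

Kira in UTC: 11:00-14:15, 15:00-17:00 (add 7h to convert from UTC-7).
Dana in UTC: 10:15-12:30, 15:00-17:00 (add 7h to convert from UTC-7).
Finn in UTC: 09:00-11:00, 11:15-12:45, 14:15-17:00 (subtract 6h to convert from UTC+6).
Luca in UTC: 10:00-13:15, 13:30-16:45 (subtract 6h to convert from UTC+6).
Kira ∩ Dana: 11:00-12:30, 15:00-17:00.
Kira ∩ Dana ∩ Finn: 11:15-12:30, 15:00-17:00.
Kira ∩ Dana ∩ Finn ∩ Luca: 11:15-12:30, 15:00-16:45.

11:15-12:30, 15:00-16:45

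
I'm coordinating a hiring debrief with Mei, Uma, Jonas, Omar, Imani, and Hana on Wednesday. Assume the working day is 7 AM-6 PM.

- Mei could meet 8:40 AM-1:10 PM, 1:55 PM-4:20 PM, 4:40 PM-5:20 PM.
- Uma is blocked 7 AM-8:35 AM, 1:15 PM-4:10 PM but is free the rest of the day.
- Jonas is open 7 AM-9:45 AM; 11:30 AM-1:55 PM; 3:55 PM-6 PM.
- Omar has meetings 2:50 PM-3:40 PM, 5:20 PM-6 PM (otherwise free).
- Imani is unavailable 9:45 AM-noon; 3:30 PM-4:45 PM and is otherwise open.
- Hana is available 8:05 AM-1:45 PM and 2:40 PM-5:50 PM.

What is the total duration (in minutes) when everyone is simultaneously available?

170

Mei free: 08:40-13:10, 13:55-16:20, 16:40-17:20.
Uma free: 08:35-13:15, 16:10-18:00 (invert busy blocks within the working day).
Jonas free: 07:00-09:45, 11:30-13:55, 15:55-18:00.
Omar free: 07:00-14:50, 15:40-17:20 (invert busy blocks within the working day).
Imani free: 07:00-09:45, 12:00-15:30, 16:45-18:00 (invert busy blocks within the working day).
Hana free: 08:05-13:45, 14:40-17:50.
Mei ∩ Uma: 08:40-13:10, 16:10-16:20, 16:40-17:20.
Mei ∩ Uma ∩ Jonas: 08:40-09:45, 11:30-13:10, 16:10-16:20, 16:40-17:20.
Mei ∩ Uma ∩ Jonas ∩ Omar: 08:40-09:45, 11:30-13:10, 16:10-16:20, 16:40-17:20.
Mei ∩ Uma ∩ Jonas ∩ Omar ∩ Imani: 08:40-09:45, 12:00-13:10, 16:45-17:20.
Mei ∩ Uma ∩ Jonas ∩ Omar ∩ Imani ∩ Hana: 08:40-09:45, 12:00-13:10, 16:45-17:20.
Those are the intersection windows.
Summing the common windows: 65 + 70 + 35 = 170 minutes.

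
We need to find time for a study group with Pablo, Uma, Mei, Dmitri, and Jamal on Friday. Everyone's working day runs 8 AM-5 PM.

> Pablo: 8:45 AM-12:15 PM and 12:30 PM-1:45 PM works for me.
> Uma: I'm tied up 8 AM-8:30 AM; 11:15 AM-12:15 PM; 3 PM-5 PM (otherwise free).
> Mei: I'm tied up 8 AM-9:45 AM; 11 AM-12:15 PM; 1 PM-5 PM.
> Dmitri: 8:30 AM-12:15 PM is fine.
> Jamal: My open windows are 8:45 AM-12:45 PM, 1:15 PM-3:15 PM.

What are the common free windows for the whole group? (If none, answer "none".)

09:45-11:00

Pablo free: 08:45-12:15, 12:30-13:45.
Uma free: 08:30-11:15, 12:15-15:00 (invert busy blocks within the working day).
Mei free: 09:45-11:00, 12:15-13:00 (invert busy blocks within the working day).
Dmitri free: 08:30-12:15.
Jamal free: 08:45-12:45, 13:15-15:15.
Pablo ∩ Uma: 08:45-11:15, 12:30-13:45.
Pablo ∩ Uma ∩ Mei: 09:45-11:00, 12:30-13:00.
Pablo ∩ Uma ∩ Mei ∩ Dmitri: 09:45-11:00.
Pablo ∩ Uma ∩ Mei ∩ Dmitri ∩ Jamal: 09:45-11:00.
So the common availability across everyone is 09:45-11:00.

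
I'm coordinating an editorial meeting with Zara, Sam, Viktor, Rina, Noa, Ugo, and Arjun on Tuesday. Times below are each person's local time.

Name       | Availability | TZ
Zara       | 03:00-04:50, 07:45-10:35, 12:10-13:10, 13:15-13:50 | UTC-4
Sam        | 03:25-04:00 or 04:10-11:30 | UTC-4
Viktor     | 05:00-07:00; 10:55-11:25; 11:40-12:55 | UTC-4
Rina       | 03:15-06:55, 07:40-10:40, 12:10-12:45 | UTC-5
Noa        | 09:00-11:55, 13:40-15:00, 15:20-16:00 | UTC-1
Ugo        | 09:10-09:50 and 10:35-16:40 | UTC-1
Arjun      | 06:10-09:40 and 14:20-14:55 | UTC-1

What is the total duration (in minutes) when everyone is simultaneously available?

Zara in UTC: 07:00-08:50, 11:45-14:35, 16:10-17:10, 17:15-17:50 (add 4h to convert from UTC-4).
Sam in UTC: 07:25-08:00, 08:10-15:30 (add 4h to convert from UTC-4).
Viktor in UTC: 09:00-11:00, 14:55-15:25, 15:40-16:55 (add 4h to convert from UTC-4).
Rina in UTC: 08:15-11:55, 12:40-15:40, 17:10-17:45 (add 5h to convert from UTC-5).
Noa in UTC: 10:00-12:55, 14:40-16:00, 16:20-17:00 (add 1h to convert from UTC-1).
Ugo in UTC: 10:10-10:50, 11:35-17:40 (add 1h to convert from UTC-1).
Arjun in UTC: 07:10-10:40, 15:20-15:55 (add 1h to convert from UTC-1).
Zara ∩ Sam: 07:25-08:00, 08:10-08:50, 11:45-14:35.
Zara ∩ Sam ∩ Viktor: ∅.
Zara ∩ Sam ∩ Viktor ∩ Rina: ∅.
Zara ∩ Sam ∩ Viktor ∩ Rina ∩ Noa: ∅.
Zara ∩ Sam ∩ Viktor ∩ Rina ∩ Noa ∩ Ugo: ∅.
Zara ∩ Sam ∩ Viktor ∩ Rina ∩ Noa ∩ Ugo ∩ Arjun: ∅.
There is no time when everyone is free.
There is no common window, so the total is 0 minutes.

0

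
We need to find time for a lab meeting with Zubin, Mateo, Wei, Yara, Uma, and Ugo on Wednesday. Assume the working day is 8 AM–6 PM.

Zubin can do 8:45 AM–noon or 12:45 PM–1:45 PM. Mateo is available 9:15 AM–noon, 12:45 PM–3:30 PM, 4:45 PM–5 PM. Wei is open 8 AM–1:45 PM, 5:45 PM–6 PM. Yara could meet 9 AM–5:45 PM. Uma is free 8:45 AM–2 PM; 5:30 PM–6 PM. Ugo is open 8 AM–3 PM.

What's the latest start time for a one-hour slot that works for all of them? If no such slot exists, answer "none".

Zubin ∩ Mateo: 09:15-12:00, 12:45-13:45.
Zubin ∩ Mateo ∩ Wei: 09:15-12:00, 12:45-13:45.
Zubin ∩ Mateo ∩ Wei ∩ Yara: 09:15-12:00, 12:45-13:45.
Zubin ∩ Mateo ∩ Wei ∩ Yara ∩ Uma: 09:15-12:00, 12:45-13:45.
Zubin ∩ Mateo ∩ Wei ∩ Yara ∩ Uma ∩ Ugo: 09:15-12:00, 12:45-13:45.
The last common window of at least 60 minutes is 12:45-13:45; a 60-minute meeting can start as late as 12:45 and still end by 13:45.

12:45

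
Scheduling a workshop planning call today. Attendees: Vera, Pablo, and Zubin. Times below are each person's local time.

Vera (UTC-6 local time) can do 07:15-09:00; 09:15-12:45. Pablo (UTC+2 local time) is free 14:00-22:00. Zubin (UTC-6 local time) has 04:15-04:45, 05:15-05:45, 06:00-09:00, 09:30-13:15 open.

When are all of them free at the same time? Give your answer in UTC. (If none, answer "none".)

Vera in UTC: 13:15-15:00, 15:15-18:45 (add 6h to convert from UTC-6).
Pablo in UTC: 12:00-20:00 (subtract 2h to convert from UTC+2).
Zubin in UTC: 10:15-10:45, 11:15-11:45, 12:00-15:00, 15:30-19:15 (add 6h to convert from UTC-6).
Vera ∩ Pablo: 13:15-15:00, 15:15-18:45.
Vera ∩ Pablo ∩ Zubin: 13:15-15:00, 15:30-18:45.

13:15-15:00, 15:30-18:45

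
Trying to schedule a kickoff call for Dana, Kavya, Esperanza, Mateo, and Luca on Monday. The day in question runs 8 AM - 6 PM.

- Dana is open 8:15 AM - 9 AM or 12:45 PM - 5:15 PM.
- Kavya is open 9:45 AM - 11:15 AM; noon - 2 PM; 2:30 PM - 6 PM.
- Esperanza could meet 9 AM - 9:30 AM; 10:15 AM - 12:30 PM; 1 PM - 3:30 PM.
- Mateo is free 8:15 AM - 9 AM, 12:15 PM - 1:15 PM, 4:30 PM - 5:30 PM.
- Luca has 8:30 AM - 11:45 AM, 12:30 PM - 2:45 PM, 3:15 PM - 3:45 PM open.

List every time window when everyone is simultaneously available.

Dana ∩ Kavya: 12:45-14:00, 14:30-17:15.
Dana ∩ Kavya ∩ Esperanza: 13:00-14:00, 14:30-15:30.
Dana ∩ Kavya ∩ Esperanza ∩ Mateo: 13:00-13:15.
Dana ∩ Kavya ∩ Esperanza ∩ Mateo ∩ Luca: 13:00-13:15.

13:00-13:15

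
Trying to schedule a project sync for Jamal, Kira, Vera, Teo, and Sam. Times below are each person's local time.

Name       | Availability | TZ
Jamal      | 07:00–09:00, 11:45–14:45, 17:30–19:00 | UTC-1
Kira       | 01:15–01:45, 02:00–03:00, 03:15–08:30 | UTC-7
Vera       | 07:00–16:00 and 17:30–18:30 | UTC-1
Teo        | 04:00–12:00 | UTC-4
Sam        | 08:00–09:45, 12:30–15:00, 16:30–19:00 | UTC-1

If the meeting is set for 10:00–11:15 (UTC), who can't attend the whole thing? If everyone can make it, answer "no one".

Jamal, Kira, Sam

Jamal in UTC: 08:00-10:00, 12:45-15:45, 18:30-20:00 (add 1h to convert from UTC-1).
Kira in UTC: 08:15-08:45, 09:00-10:00, 10:15-15:30 (add 7h to convert from UTC-7).
Vera in UTC: 08:00-17:00, 18:30-19:30 (add 1h to convert from UTC-1).
Teo in UTC: 08:00-16:00 (add 4h to convert from UTC-4).
Sam in UTC: 09:00-10:45, 13:30-16:00, 17:30-20:00 (add 1h to convert from UTC-1).
Jamal: not fully free for 10:00-11:15. Kira: not fully free for 10:00-11:15. Vera: free for 10:00-11:15. Teo: free for 10:00-11:15. Sam: not fully free for 10:00-11:15.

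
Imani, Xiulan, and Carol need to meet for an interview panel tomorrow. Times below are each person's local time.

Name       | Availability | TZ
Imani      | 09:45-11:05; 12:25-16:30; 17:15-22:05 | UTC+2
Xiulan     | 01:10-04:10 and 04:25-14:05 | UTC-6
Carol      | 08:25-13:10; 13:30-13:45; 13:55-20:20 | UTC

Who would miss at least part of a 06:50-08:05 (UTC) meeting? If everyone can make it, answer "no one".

Carol, Imani, Xiulan

Imani in UTC: 07:45-09:05, 10:25-14:30, 15:15-20:05 (subtract 2h to convert from UTC+2).
Xiulan in UTC: 07:10-10:10, 10:25-20:05 (add 6h to convert from UTC-6).
Carol in UTC: 08:25-13:10, 13:30-13:45, 13:55-20:20.
Imani: not fully free for 06:50-08:05. Xiulan: not fully free for 06:50-08:05. Carol: not fully free for 06:50-08:05.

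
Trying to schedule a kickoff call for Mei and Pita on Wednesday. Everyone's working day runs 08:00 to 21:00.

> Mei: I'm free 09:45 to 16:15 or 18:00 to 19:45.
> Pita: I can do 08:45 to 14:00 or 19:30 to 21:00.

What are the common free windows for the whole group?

09:45-14:00, 19:30-19:45

Mei ∩ Pita: 09:45-14:00, 19:30-19:45.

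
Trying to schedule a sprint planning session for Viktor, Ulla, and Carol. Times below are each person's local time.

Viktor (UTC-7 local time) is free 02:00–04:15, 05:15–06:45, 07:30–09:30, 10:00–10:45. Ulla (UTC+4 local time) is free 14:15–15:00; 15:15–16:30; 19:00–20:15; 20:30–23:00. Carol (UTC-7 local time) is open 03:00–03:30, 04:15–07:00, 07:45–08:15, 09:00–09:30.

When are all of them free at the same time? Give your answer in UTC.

10:15-10:30, 12:15-12:30, 15:00-15:15, 16:00-16:15

Viktor in UTC: 09:00-11:15, 12:15-13:45, 14:30-16:30, 17:00-17:45 (add 7h to convert from UTC-7).
Ulla in UTC: 10:15-11:00, 11:15-12:30, 15:00-16:15, 16:30-19:00 (subtract 4h to convert from UTC+4).
Carol in UTC: 10:00-10:30, 11:15-14:00, 14:45-15:15, 16:00-16:30 (add 7h to convert from UTC-7).
Viktor ∩ Ulla: 10:15-11:00, 12:15-12:30, 15:00-16:15, 17:00-17:45.
Viktor ∩ Ulla ∩ Carol: 10:15-10:30, 12:15-12:30, 15:00-15:15, 16:00-16:15.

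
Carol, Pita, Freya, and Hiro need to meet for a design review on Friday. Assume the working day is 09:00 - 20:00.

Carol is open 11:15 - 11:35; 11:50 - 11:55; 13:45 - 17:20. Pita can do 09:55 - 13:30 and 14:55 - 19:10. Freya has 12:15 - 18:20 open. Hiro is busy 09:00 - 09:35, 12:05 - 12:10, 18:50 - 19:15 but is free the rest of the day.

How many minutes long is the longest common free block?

145

Carol free: 11:15-11:35, 11:50-11:55, 13:45-17:20.
Pita free: 09:55-13:30, 14:55-19:10.
Freya free: 12:15-18:20.
Hiro free: 09:35-12:05, 12:10-18:50, 19:15-20:00 (invert busy blocks within the working day).
Carol ∩ Pita: 11:15-11:35, 11:50-11:55, 14:55-17:20.
Carol ∩ Pita ∩ Freya: 14:55-17:20.
Carol ∩ Pita ∩ Freya ∩ Hiro: 14:55-17:20.
The longest is 14:55-17:20 at 145 minutes.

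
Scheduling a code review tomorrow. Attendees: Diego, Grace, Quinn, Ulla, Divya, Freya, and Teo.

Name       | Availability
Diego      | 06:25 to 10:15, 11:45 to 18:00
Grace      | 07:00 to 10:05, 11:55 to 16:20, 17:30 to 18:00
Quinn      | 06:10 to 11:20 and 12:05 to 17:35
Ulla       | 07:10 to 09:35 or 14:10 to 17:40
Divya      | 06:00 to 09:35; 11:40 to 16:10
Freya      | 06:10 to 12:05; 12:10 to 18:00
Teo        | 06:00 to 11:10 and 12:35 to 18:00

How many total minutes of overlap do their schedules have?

265

Diego ∩ Grace: 07:00-10:05, 11:55-16:20, 17:30-18:00.
Diego ∩ Grace ∩ Quinn: 07:00-10:05, 12:05-16:20, 17:30-17:35.
Diego ∩ Grace ∩ Quinn ∩ Ulla: 07:10-09:35, 14:10-16:20, 17:30-17:35.
Diego ∩ Grace ∩ Quinn ∩ Ulla ∩ Divya: 07:10-09:35, 14:10-16:10.
Diego ∩ Grace ∩ Quinn ∩ Ulla ∩ Divya ∩ Freya: 07:10-09:35, 14:10-16:10.
Diego ∩ Grace ∩ Quinn ∩ Ulla ∩ Divya ∩ Freya ∩ Teo: 07:10-09:35, 14:10-16:10.
Those are the intersection windows.
Summing the common windows: 145 + 120 = 265 minutes.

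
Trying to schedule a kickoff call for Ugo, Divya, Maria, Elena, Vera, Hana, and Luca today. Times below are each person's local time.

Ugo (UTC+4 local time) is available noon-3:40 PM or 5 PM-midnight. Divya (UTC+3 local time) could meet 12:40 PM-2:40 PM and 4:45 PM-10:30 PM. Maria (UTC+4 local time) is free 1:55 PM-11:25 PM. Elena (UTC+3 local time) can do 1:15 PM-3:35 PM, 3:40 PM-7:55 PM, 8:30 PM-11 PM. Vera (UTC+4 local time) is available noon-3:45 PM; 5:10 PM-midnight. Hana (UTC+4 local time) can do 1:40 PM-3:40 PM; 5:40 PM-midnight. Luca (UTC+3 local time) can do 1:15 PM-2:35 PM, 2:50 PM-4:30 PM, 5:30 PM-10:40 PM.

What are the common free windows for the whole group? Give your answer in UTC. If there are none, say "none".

Ugo in UTC: 08:00-11:40, 13:00-20:00 (subtract 4h to convert from UTC+4).
Divya in UTC: 09:40-11:40, 13:45-19:30 (subtract 3h to convert from UTC+3).
Maria in UTC: 09:55-19:25 (subtract 4h to convert from UTC+4).
Elena in UTC: 10:15-12:35, 12:40-16:55, 17:30-20:00 (subtract 3h to convert from UTC+3).
Vera in UTC: 08:00-11:45, 13:10-20:00 (subtract 4h to convert from UTC+4).
Hana in UTC: 09:40-11:40, 13:40-20:00 (subtract 4h to convert from UTC+4).
Luca in UTC: 10:15-11:35, 11:50-13:30, 14:30-19:40 (subtract 3h to convert from UTC+3).
Ugo ∩ Divya: 09:40-11:40, 13:45-19:30.
Ugo ∩ Divya ∩ Maria: 09:55-11:40, 13:45-19:25.
Ugo ∩ Divya ∩ Maria ∩ Elena: 10:15-11:40, 13:45-16:55, 17:30-19:25.
Ugo ∩ Divya ∩ Maria ∩ Elena ∩ Vera: 10:15-11:40, 13:45-16:55, 17:30-19:25.
Ugo ∩ Divya ∩ Maria ∩ Elena ∩ Vera ∩ Hana: 10:15-11:40, 13:45-16:55, 17:30-19:25.
Ugo ∩ Divya ∩ Maria ∩ Elena ∩ Vera ∩ Hana ∩ Luca: 10:15-11:35, 14:30-16:55, 17:30-19:25.

10:15-11:35, 14:30-16:55, 17:30-19:25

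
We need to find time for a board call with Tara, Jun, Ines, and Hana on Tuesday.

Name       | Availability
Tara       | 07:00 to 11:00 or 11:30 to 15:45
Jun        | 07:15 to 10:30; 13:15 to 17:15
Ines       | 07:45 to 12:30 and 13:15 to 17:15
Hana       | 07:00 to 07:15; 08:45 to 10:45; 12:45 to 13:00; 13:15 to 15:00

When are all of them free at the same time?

08:45-10:30, 13:15-15:00

Tara ∩ Jun: 07:15-10:30, 13:15-15:45.
Tara ∩ Jun ∩ Ines: 07:45-10:30, 13:15-15:45.
Tara ∩ Jun ∩ Ines ∩ Hana: 08:45-10:30, 13:15-15:00.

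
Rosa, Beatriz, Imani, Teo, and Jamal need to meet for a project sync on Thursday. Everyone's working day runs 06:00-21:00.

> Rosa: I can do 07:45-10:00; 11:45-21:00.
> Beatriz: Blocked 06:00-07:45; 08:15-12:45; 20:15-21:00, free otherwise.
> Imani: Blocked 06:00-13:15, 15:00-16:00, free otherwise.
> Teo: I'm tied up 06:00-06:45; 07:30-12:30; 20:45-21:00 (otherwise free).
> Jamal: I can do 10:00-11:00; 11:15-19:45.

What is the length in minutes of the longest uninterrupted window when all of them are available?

225

Rosa free: 07:45-10:00, 11:45-21:00.
Beatriz free: 07:45-08:15, 12:45-20:15 (invert busy blocks within the working day).
Imani free: 13:15-15:00, 16:00-21:00 (invert busy blocks within the working day).
Teo free: 06:45-07:30, 12:30-20:45 (invert busy blocks within the working day).
Jamal free: 10:00-11:00, 11:15-19:45.
Rosa ∩ Beatriz: 07:45-08:15, 12:45-20:15.
Rosa ∩ Beatriz ∩ Imani: 13:15-15:00, 16:00-20:15.
Rosa ∩ Beatriz ∩ Imani ∩ Teo: 13:15-15:00, 16:00-20:15.
Rosa ∩ Beatriz ∩ Imani ∩ Teo ∩ Jamal: 13:15-15:00, 16:00-19:45.
The longest is 16:00-19:45 at 225 minutes.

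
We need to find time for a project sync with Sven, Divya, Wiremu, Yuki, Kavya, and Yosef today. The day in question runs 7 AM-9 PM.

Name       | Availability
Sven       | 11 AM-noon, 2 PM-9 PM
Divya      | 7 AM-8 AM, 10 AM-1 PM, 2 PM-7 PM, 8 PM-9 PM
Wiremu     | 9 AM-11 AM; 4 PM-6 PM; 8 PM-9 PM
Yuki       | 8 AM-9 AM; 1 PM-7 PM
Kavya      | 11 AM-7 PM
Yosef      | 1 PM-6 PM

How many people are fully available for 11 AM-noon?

Sven, Divya, and Kavya can make the full 11:00-12:00 slot — that's 3.

3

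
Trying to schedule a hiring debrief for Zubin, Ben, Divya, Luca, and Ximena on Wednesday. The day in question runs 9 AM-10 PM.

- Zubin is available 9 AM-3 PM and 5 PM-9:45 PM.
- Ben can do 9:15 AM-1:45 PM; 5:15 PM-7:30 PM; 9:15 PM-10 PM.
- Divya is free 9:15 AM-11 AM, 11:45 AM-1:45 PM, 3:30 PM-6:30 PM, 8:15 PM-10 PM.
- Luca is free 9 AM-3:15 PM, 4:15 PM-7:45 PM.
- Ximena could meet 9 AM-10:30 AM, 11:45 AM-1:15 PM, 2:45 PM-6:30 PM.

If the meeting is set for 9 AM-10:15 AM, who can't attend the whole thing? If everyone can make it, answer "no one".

Zubin: free for 09:00-10:15. Ben: not fully free for 09:00-10:15. Divya: not fully free for 09:00-10:15. Luca: free for 09:00-10:15. Ximena: free for 09:00-10:15.

Ben, Divya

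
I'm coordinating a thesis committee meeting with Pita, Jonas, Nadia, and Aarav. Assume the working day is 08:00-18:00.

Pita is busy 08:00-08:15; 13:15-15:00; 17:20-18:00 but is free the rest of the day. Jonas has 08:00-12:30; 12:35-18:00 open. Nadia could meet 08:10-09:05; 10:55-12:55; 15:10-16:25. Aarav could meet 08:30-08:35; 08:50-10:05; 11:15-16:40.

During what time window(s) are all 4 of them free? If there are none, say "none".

08:30-08:35, 08:50-09:05, 11:15-12:30, 12:35-12:55, 15:10-16:25

Pita free: 08:15-13:15, 15:00-17:20 (invert busy blocks within the working day).
Jonas free: 08:00-12:30, 12:35-18:00.
Nadia free: 08:10-09:05, 10:55-12:55, 15:10-16:25.
Aarav free: 08:30-08:35, 08:50-10:05, 11:15-16:40.
Pita ∩ Jonas: 08:15-12:30, 12:35-13:15, 15:00-17:20.
Pita ∩ Jonas ∩ Nadia: 08:15-09:05, 10:55-12:30, 12:35-12:55, 15:10-16:25.
Pita ∩ Jonas ∩ Nadia ∩ Aarav: 08:30-08:35, 08:50-09:05, 11:15-12:30, 12:35-12:55, 15:10-16:25.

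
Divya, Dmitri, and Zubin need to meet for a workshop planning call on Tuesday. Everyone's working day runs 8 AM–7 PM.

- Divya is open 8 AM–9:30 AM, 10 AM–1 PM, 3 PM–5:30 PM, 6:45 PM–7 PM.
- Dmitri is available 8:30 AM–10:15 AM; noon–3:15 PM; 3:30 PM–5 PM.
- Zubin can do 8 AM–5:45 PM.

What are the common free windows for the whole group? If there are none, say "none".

Divya ∩ Dmitri: 08:30-09:30, 10:00-10:15, 12:00-13:00, 15:00-15:15, 15:30-17:00.
Divya ∩ Dmitri ∩ Zubin: 08:30-09:30, 10:00-10:15, 12:00-13:00, 15:00-15:15, 15:30-17:00.

08:30-09:30, 10:00-10:15, 12:00-13:00, 15:00-15:15, 15:30-17:00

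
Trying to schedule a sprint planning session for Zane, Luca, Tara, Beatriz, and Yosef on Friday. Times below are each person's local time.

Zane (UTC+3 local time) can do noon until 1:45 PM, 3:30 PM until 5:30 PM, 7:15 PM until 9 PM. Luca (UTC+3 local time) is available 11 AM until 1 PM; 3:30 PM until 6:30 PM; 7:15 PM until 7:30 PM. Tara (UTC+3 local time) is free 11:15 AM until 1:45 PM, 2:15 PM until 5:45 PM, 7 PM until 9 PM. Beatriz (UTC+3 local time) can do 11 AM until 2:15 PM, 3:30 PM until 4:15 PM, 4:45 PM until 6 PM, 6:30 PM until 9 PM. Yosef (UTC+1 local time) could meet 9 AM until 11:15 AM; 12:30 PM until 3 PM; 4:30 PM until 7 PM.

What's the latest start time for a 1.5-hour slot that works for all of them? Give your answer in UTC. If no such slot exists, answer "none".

Zane in UTC: 09:00-10:45, 12:30-14:30, 16:15-18:00 (subtract 3h to convert from UTC+3).
Luca in UTC: 08:00-10:00, 12:30-15:30, 16:15-16:30 (subtract 3h to convert from UTC+3).
Tara in UTC: 08:15-10:45, 11:15-14:45, 16:00-18:00 (subtract 3h to convert from UTC+3).
Beatriz in UTC: 08:00-11:15, 12:30-13:15, 13:45-15:00, 15:30-18:00 (subtract 3h to convert from UTC+3).
Yosef in UTC: 08:00-10:15, 11:30-14:00, 15:30-18:00 (subtract 1h to convert from UTC+1).
Zane ∩ Luca: 09:00-10:00, 12:30-14:30, 16:15-16:30.
Zane ∩ Luca ∩ Tara: 09:00-10:00, 12:30-14:30, 16:15-16:30.
Zane ∩ Luca ∩ Tara ∩ Beatriz: 09:00-10:00, 12:30-13:15, 13:45-14:30, 16:15-16:30.
Zane ∩ Luca ∩ Tara ∩ Beatriz ∩ Yosef: 09:00-10:00, 12:30-13:15, 13:45-14:00, 16:15-16:30.
Those are the intersection windows.
No common window is at least 90 minutes long.

none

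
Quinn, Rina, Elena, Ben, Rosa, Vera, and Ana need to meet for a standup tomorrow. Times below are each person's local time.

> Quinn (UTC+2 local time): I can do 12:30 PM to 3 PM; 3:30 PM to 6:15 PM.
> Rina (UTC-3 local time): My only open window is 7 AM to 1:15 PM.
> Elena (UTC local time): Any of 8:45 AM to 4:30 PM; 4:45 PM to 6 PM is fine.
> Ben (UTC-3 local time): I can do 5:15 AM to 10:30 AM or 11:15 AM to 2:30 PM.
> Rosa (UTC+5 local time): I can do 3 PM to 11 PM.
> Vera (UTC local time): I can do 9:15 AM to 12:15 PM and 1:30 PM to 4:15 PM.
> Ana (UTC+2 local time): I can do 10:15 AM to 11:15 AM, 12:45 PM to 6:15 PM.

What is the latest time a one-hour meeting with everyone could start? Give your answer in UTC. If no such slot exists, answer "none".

Quinn in UTC: 10:30-13:00, 13:30-16:15 (subtract 2h to convert from UTC+2).
Rina in UTC: 10:00-16:15 (add 3h to convert from UTC-3).
Elena in UTC: 08:45-16:30, 16:45-18:00.
Ben in UTC: 08:15-13:30, 14:15-17:30 (add 3h to convert from UTC-3).
Rosa in UTC: 10:00-18:00 (subtract 5h to convert from UTC+5).
Vera in UTC: 09:15-12:15, 13:30-16:15.
Ana in UTC: 08:15-09:15, 10:45-16:15 (subtract 2h to convert from UTC+2).
Quinn ∩ Rina: 10:30-13:00, 13:30-16:15.
Quinn ∩ Rina ∩ Elena: 10:30-13:00, 13:30-16:15.
Quinn ∩ Rina ∩ Elena ∩ Ben: 10:30-13:00, 14:15-16:15.
Quinn ∩ Rina ∩ Elena ∩ Ben ∩ Rosa: 10:30-13:00, 14:15-16:15.
Quinn ∩ Rina ∩ Elena ∩ Ben ∩ Rosa ∩ Vera: 10:30-12:15, 14:15-16:15.
Quinn ∩ Rina ∩ Elena ∩ Ben ∩ Rosa ∩ Vera ∩ Ana: 10:45-12:15, 14:15-16:15.
The last common window of at least 60 minutes is 14:15-16:15; a 60-minute meeting can start as late as 15:15 and still end by 16:15.

15:15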